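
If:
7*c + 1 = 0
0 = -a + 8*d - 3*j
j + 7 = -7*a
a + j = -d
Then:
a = -77/68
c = -1/7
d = 7/34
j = 63/68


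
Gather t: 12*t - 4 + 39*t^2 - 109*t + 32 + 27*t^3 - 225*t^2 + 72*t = 27*t^3 - 186*t^2 - 25*t + 28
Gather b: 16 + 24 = 40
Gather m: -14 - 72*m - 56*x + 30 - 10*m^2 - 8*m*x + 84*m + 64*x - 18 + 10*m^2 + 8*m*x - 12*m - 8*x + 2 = 0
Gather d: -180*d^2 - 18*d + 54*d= -180*d^2 + 36*d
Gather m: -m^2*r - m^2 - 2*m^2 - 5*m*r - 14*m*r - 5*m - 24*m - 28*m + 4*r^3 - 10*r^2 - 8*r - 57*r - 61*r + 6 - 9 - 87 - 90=m^2*(-r - 3) + m*(-19*r - 57) + 4*r^3 - 10*r^2 - 126*r - 180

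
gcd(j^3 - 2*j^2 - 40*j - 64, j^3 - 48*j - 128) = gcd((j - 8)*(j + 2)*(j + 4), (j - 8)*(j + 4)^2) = j^2 - 4*j - 32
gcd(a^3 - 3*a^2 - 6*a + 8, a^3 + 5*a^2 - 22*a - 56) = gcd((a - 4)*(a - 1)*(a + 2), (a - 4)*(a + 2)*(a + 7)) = a^2 - 2*a - 8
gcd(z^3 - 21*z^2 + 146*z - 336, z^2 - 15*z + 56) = z^2 - 15*z + 56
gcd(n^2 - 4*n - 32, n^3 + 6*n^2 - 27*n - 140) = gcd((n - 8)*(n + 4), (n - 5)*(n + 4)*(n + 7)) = n + 4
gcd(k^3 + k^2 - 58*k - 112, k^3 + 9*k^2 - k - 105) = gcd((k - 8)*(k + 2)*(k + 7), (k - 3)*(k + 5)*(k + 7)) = k + 7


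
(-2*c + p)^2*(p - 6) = 4*c^2*p - 24*c^2 - 4*c*p^2 + 24*c*p + p^3 - 6*p^2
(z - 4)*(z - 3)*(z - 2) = z^3 - 9*z^2 + 26*z - 24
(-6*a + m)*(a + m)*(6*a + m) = -36*a^3 - 36*a^2*m + a*m^2 + m^3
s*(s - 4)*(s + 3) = s^3 - s^2 - 12*s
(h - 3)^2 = h^2 - 6*h + 9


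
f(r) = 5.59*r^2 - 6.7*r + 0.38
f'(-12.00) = -140.86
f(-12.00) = 885.74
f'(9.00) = 93.92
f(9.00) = 392.87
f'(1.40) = 8.95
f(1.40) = 1.96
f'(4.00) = 38.02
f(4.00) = 63.02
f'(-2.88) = -38.90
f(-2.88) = 66.04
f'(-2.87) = -38.79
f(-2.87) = 65.65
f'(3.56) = 33.10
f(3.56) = 47.37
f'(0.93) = 3.70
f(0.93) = -1.02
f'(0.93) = 3.70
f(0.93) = -1.02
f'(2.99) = 26.73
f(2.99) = 30.32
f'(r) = 11.18*r - 6.7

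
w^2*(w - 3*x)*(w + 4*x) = w^4 + w^3*x - 12*w^2*x^2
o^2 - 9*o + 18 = (o - 6)*(o - 3)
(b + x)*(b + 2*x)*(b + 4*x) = b^3 + 7*b^2*x + 14*b*x^2 + 8*x^3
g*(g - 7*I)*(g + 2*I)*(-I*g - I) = -I*g^4 - 5*g^3 - I*g^3 - 5*g^2 - 14*I*g^2 - 14*I*g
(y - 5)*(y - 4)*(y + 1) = y^3 - 8*y^2 + 11*y + 20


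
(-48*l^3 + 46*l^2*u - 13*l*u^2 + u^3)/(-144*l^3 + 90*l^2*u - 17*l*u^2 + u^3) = (-2*l + u)/(-6*l + u)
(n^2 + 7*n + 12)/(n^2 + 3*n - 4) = (n + 3)/(n - 1)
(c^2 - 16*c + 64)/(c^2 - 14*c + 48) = (c - 8)/(c - 6)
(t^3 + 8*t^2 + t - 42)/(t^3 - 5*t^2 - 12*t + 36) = (t + 7)/(t - 6)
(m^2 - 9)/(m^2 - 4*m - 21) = (m - 3)/(m - 7)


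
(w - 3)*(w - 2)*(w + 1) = w^3 - 4*w^2 + w + 6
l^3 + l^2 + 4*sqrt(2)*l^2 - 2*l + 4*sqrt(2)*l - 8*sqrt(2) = (l - 1)*(l + 2)*(l + 4*sqrt(2))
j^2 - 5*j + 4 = (j - 4)*(j - 1)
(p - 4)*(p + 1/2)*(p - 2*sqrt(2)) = p^3 - 7*p^2/2 - 2*sqrt(2)*p^2 - 2*p + 7*sqrt(2)*p + 4*sqrt(2)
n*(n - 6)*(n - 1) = n^3 - 7*n^2 + 6*n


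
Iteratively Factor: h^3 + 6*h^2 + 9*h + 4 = (h + 4)*(h^2 + 2*h + 1) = (h + 1)*(h + 4)*(h + 1)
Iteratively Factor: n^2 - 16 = (n + 4)*(n - 4)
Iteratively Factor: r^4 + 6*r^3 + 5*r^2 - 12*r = (r - 1)*(r^3 + 7*r^2 + 12*r) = (r - 1)*(r + 4)*(r^2 + 3*r) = r*(r - 1)*(r + 4)*(r + 3)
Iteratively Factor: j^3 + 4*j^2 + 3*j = (j + 1)*(j^2 + 3*j) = (j + 1)*(j + 3)*(j)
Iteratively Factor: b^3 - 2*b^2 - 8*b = (b + 2)*(b^2 - 4*b) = b*(b + 2)*(b - 4)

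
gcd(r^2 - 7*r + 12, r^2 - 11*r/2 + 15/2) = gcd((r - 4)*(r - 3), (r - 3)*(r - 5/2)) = r - 3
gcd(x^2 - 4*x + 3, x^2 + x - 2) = x - 1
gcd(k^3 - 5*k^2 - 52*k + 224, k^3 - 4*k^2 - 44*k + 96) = k - 8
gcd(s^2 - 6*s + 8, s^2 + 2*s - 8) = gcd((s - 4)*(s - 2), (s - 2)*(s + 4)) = s - 2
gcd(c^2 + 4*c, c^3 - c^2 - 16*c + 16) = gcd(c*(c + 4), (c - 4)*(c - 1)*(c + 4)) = c + 4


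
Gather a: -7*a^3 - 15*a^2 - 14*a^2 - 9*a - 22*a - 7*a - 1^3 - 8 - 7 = -7*a^3 - 29*a^2 - 38*a - 16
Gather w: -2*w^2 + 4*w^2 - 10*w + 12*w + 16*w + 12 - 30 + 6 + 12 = 2*w^2 + 18*w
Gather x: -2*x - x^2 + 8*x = -x^2 + 6*x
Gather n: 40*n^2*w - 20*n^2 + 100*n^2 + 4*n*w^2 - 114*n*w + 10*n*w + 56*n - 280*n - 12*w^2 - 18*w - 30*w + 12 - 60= n^2*(40*w + 80) + n*(4*w^2 - 104*w - 224) - 12*w^2 - 48*w - 48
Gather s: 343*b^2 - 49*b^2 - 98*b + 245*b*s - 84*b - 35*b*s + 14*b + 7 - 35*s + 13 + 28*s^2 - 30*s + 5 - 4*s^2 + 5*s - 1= 294*b^2 - 168*b + 24*s^2 + s*(210*b - 60) + 24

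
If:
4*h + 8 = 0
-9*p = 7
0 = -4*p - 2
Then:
No Solution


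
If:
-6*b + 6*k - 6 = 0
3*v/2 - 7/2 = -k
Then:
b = 5/2 - 3*v/2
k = 7/2 - 3*v/2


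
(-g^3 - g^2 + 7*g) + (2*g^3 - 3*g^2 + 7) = g^3 - 4*g^2 + 7*g + 7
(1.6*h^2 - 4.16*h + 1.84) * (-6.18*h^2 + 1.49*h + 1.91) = -9.888*h^4 + 28.0928*h^3 - 14.5136*h^2 - 5.204*h + 3.5144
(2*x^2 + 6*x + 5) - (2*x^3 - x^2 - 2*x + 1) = -2*x^3 + 3*x^2 + 8*x + 4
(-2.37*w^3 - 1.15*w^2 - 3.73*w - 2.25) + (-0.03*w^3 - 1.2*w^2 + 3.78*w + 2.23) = -2.4*w^3 - 2.35*w^2 + 0.0499999999999998*w - 0.02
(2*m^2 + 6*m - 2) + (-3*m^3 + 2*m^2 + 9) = -3*m^3 + 4*m^2 + 6*m + 7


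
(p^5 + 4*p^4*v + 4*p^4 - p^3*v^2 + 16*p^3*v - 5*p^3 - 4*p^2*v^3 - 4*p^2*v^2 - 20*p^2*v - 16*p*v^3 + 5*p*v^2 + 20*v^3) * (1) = p^5 + 4*p^4*v + 4*p^4 - p^3*v^2 + 16*p^3*v - 5*p^3 - 4*p^2*v^3 - 4*p^2*v^2 - 20*p^2*v - 16*p*v^3 + 5*p*v^2 + 20*v^3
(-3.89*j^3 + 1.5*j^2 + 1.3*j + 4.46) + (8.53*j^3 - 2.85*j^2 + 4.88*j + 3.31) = 4.64*j^3 - 1.35*j^2 + 6.18*j + 7.77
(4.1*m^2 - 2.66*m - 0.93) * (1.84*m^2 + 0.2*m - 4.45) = 7.544*m^4 - 4.0744*m^3 - 20.4882*m^2 + 11.651*m + 4.1385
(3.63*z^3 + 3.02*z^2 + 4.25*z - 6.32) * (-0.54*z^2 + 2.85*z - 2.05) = -1.9602*z^5 + 8.7147*z^4 - 1.1295*z^3 + 9.3343*z^2 - 26.7245*z + 12.956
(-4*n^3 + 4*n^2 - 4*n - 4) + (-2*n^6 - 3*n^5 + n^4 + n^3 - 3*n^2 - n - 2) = -2*n^6 - 3*n^5 + n^4 - 3*n^3 + n^2 - 5*n - 6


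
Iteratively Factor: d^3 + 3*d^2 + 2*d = (d + 2)*(d^2 + d) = (d + 1)*(d + 2)*(d)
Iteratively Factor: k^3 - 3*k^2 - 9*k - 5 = (k - 5)*(k^2 + 2*k + 1) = (k - 5)*(k + 1)*(k + 1)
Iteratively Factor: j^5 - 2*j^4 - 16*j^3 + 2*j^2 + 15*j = (j - 5)*(j^4 + 3*j^3 - j^2 - 3*j) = (j - 5)*(j + 1)*(j^3 + 2*j^2 - 3*j) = j*(j - 5)*(j + 1)*(j^2 + 2*j - 3) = j*(j - 5)*(j + 1)*(j + 3)*(j - 1)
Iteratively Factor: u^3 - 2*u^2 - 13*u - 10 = (u + 1)*(u^2 - 3*u - 10) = (u + 1)*(u + 2)*(u - 5)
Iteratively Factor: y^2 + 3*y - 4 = (y - 1)*(y + 4)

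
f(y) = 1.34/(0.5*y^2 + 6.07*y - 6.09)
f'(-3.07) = -0.01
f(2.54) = 0.11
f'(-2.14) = -0.02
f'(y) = 1.34*(-1.0*y - 6.07)/(0.5*y^2 + 6.07*y - 6.09)^2 = (-1.34*y - 8.1338)/(0.5*y^2 + 6.07*y - 6.09)^2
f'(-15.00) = 0.05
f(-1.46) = -0.10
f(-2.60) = -0.07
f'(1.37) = -1.00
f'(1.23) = -2.15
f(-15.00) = 0.09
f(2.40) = 0.12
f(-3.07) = -0.07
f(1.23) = 0.63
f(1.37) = 0.42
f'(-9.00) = 0.01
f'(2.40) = -0.09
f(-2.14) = -0.08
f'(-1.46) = -0.03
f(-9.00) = -0.07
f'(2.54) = -0.07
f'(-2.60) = -0.01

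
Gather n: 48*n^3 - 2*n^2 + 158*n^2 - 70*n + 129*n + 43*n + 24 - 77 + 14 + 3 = 48*n^3 + 156*n^2 + 102*n - 36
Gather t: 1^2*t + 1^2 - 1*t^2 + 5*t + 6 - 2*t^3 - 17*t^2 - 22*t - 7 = -2*t^3 - 18*t^2 - 16*t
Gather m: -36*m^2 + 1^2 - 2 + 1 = -36*m^2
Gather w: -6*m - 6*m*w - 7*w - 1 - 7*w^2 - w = -6*m - 7*w^2 + w*(-6*m - 8) - 1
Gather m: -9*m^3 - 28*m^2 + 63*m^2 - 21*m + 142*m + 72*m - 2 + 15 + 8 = -9*m^3 + 35*m^2 + 193*m + 21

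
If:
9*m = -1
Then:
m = -1/9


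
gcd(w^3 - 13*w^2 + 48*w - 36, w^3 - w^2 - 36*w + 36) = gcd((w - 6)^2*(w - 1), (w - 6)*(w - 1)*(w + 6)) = w^2 - 7*w + 6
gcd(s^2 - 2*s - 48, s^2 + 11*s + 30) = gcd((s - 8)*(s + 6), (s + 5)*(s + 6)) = s + 6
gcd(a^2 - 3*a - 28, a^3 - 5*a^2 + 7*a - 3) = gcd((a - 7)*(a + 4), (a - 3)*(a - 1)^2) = 1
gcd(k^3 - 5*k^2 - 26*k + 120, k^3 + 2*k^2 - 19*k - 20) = k^2 + k - 20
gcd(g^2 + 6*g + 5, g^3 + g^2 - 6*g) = 1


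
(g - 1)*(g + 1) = g^2 - 1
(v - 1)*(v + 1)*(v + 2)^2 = v^4 + 4*v^3 + 3*v^2 - 4*v - 4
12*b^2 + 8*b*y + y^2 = (2*b + y)*(6*b + y)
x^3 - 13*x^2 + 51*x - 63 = (x - 7)*(x - 3)^2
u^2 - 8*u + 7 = (u - 7)*(u - 1)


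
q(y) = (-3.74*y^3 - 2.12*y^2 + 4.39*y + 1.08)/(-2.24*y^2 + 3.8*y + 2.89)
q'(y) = (4.48*y - 3.8)*(-3.74*y^3 - 2.12*y^2 + 4.39*y + 1.08)/(-2.24*y^2 + 3.8*y + 2.89)^2 + (-11.22*y^2 - 4.24*y + 4.39)/(-2.24*y^2 + 3.8*y + 2.89)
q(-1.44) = -0.21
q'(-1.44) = 1.47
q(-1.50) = -0.30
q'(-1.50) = 1.45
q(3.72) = 14.63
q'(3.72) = -1.55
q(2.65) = 25.91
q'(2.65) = -44.57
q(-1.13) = 0.28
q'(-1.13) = 1.79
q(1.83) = -8.93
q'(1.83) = -34.24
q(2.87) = 19.81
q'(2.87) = -17.02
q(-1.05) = 0.43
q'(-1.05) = 2.01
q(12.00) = 24.50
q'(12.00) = 1.60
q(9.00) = 19.80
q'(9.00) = 1.52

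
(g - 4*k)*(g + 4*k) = g^2 - 16*k^2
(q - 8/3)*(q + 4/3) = q^2 - 4*q/3 - 32/9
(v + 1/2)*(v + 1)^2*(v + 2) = v^4 + 9*v^3/2 + 7*v^2 + 9*v/2 + 1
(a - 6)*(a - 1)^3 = a^4 - 9*a^3 + 21*a^2 - 19*a + 6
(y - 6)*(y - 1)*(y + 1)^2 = y^4 - 5*y^3 - 7*y^2 + 5*y + 6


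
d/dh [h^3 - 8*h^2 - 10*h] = 3*h^2 - 16*h - 10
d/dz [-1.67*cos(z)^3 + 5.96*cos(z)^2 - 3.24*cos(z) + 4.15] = (5.01*cos(z)^2 - 11.92*cos(z) + 3.24)*sin(z)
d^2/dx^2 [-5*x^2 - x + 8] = -10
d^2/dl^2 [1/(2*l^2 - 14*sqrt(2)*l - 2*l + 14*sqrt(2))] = (-l^2 + l + 7*sqrt(2)*l + (-2*l + 1 + 7*sqrt(2))^2 - 7*sqrt(2))/(l^2 - 7*sqrt(2)*l - l + 7*sqrt(2))^3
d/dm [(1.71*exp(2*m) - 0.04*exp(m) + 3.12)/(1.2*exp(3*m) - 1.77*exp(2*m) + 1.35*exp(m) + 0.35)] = (-2.052*exp(4*m) + 0.096*exp(3*m) - 8.9943*exp(2*m) + 12.2418*exp(m) - 4.226)*exp(m)/(1.44*exp(6*m) - 4.248*exp(5*m) + 6.3729*exp(4*m) - 3.939*exp(3*m) + 0.5835*exp(2*m) + 0.945*exp(m) + 0.1225)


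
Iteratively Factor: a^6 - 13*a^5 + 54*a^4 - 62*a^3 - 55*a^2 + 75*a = (a - 5)*(a^5 - 8*a^4 + 14*a^3 + 8*a^2 - 15*a) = (a - 5)^2*(a^4 - 3*a^3 - a^2 + 3*a) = (a - 5)^2*(a - 3)*(a^3 - a) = (a - 5)^2*(a - 3)*(a + 1)*(a^2 - a) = a*(a - 5)^2*(a - 3)*(a + 1)*(a - 1)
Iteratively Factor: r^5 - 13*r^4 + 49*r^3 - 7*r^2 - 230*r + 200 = (r + 2)*(r^4 - 15*r^3 + 79*r^2 - 165*r + 100) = (r - 1)*(r + 2)*(r^3 - 14*r^2 + 65*r - 100) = (r - 5)*(r - 1)*(r + 2)*(r^2 - 9*r + 20) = (r - 5)*(r - 4)*(r - 1)*(r + 2)*(r - 5)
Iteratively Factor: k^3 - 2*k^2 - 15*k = (k + 3)*(k^2 - 5*k) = (k - 5)*(k + 3)*(k)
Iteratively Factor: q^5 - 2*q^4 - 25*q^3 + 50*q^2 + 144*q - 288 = (q + 3)*(q^4 - 5*q^3 - 10*q^2 + 80*q - 96) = (q - 3)*(q + 3)*(q^3 - 2*q^2 - 16*q + 32) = (q - 4)*(q - 3)*(q + 3)*(q^2 + 2*q - 8) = (q - 4)*(q - 3)*(q + 3)*(q + 4)*(q - 2)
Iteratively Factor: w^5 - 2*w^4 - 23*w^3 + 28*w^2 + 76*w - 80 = (w - 2)*(w^4 - 23*w^2 - 18*w + 40) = (w - 2)*(w - 1)*(w^3 + w^2 - 22*w - 40) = (w - 5)*(w - 2)*(w - 1)*(w^2 + 6*w + 8) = (w - 5)*(w - 2)*(w - 1)*(w + 2)*(w + 4)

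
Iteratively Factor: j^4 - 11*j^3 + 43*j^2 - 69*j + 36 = (j - 1)*(j^3 - 10*j^2 + 33*j - 36) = (j - 3)*(j - 1)*(j^2 - 7*j + 12) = (j - 4)*(j - 3)*(j - 1)*(j - 3)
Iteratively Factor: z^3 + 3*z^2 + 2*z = (z)*(z^2 + 3*z + 2) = z*(z + 1)*(z + 2)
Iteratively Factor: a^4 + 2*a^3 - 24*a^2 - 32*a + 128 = (a + 4)*(a^3 - 2*a^2 - 16*a + 32) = (a - 4)*(a + 4)*(a^2 + 2*a - 8) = (a - 4)*(a - 2)*(a + 4)*(a + 4)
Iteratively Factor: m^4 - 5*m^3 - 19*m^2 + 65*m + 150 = (m + 2)*(m^3 - 7*m^2 - 5*m + 75) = (m + 2)*(m + 3)*(m^2 - 10*m + 25) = (m - 5)*(m + 2)*(m + 3)*(m - 5)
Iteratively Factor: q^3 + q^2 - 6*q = (q - 2)*(q^2 + 3*q) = (q - 2)*(q + 3)*(q)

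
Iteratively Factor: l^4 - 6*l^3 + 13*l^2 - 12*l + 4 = (l - 1)*(l^3 - 5*l^2 + 8*l - 4) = (l - 1)^2*(l^2 - 4*l + 4) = (l - 2)*(l - 1)^2*(l - 2)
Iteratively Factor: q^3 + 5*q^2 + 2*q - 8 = (q + 2)*(q^2 + 3*q - 4) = (q + 2)*(q + 4)*(q - 1)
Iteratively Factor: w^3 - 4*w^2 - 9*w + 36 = (w + 3)*(w^2 - 7*w + 12) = (w - 4)*(w + 3)*(w - 3)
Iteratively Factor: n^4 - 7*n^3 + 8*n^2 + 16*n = (n - 4)*(n^3 - 3*n^2 - 4*n) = (n - 4)^2*(n^2 + n) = (n - 4)^2*(n + 1)*(n)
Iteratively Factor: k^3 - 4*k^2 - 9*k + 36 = (k - 3)*(k^2 - k - 12) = (k - 4)*(k - 3)*(k + 3)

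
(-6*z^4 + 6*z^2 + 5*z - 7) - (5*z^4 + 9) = -11*z^4 + 6*z^2 + 5*z - 16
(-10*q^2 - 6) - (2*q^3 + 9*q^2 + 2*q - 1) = -2*q^3 - 19*q^2 - 2*q - 5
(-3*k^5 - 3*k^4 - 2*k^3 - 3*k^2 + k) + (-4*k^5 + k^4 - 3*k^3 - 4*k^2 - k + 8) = -7*k^5 - 2*k^4 - 5*k^3 - 7*k^2 + 8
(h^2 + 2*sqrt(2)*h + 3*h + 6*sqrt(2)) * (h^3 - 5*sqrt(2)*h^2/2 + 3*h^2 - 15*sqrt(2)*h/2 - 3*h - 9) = h^5 - sqrt(2)*h^4/2 + 6*h^4 - 3*sqrt(2)*h^3 - 4*h^3 - 78*h^2 - 21*sqrt(2)*h^2/2 - 117*h - 36*sqrt(2)*h - 54*sqrt(2)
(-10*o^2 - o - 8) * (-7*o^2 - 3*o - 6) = 70*o^4 + 37*o^3 + 119*o^2 + 30*o + 48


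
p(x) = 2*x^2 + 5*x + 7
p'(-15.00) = -55.00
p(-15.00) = 382.00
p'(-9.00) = -31.00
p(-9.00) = 124.00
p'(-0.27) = 3.92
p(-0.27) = 5.80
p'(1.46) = 10.84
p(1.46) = 18.56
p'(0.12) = 5.48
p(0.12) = 7.63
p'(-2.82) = -6.28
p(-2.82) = 8.80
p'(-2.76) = -6.04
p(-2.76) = 8.44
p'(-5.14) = -15.56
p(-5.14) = 34.14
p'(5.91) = 28.64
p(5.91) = 106.41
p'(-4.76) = -14.04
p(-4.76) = 28.52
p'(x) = 4*x + 5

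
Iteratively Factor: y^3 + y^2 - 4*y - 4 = (y + 2)*(y^2 - y - 2) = (y + 1)*(y + 2)*(y - 2)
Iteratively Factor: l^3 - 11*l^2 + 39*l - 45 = (l - 5)*(l^2 - 6*l + 9) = (l - 5)*(l - 3)*(l - 3)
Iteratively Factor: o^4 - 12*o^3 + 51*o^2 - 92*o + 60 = (o - 5)*(o^3 - 7*o^2 + 16*o - 12) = (o - 5)*(o - 2)*(o^2 - 5*o + 6) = (o - 5)*(o - 3)*(o - 2)*(o - 2)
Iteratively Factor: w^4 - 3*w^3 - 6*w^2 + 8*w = (w - 1)*(w^3 - 2*w^2 - 8*w) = (w - 4)*(w - 1)*(w^2 + 2*w) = (w - 4)*(w - 1)*(w + 2)*(w)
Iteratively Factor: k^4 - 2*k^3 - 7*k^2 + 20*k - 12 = (k - 2)*(k^3 - 7*k + 6) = (k - 2)^2*(k^2 + 2*k - 3) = (k - 2)^2*(k - 1)*(k + 3)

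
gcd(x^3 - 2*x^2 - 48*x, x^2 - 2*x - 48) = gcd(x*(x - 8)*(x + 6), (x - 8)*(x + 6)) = x^2 - 2*x - 48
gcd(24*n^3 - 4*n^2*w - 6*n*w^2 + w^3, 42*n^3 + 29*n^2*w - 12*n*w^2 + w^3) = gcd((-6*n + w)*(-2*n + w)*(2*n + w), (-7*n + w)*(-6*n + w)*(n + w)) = -6*n + w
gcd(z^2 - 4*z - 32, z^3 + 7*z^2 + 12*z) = z + 4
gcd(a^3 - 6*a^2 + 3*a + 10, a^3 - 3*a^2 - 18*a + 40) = a^2 - 7*a + 10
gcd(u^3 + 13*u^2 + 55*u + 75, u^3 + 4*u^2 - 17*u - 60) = u^2 + 8*u + 15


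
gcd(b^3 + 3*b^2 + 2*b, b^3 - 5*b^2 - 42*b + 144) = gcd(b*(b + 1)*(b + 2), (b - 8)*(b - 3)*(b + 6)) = 1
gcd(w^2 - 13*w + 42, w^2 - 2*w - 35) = w - 7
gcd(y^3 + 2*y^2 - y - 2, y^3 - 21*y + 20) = y - 1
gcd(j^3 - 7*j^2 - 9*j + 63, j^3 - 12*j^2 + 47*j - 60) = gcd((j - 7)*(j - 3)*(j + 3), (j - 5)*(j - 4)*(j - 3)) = j - 3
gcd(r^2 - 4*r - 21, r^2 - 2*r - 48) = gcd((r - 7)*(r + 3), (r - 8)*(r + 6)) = 1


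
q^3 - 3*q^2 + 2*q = q*(q - 2)*(q - 1)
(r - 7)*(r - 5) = r^2 - 12*r + 35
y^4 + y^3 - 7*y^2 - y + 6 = (y - 2)*(y - 1)*(y + 1)*(y + 3)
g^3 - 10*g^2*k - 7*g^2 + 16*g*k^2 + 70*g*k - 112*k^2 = (g - 7)*(g - 8*k)*(g - 2*k)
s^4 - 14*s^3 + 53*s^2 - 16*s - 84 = (s - 7)*(s - 6)*(s - 2)*(s + 1)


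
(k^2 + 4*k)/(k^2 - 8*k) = (k + 4)/(k - 8)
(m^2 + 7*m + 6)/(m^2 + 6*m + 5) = (m + 6)/(m + 5)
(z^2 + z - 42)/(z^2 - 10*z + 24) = (z + 7)/(z - 4)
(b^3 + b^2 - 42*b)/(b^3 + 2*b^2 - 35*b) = (b - 6)/(b - 5)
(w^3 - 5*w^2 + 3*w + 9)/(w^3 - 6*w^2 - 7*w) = (w^2 - 6*w + 9)/(w*(w - 7))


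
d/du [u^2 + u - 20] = 2*u + 1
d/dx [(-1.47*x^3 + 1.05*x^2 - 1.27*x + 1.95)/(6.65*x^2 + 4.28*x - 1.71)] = (-9.7755*x^4 - 12.5832*x^3 + 20.4806*x^2 - 29.526*x - 6.1743)/(44.2225*x^4 + 56.924*x^3 - 4.4246*x^2 - 14.6376*x + 2.9241)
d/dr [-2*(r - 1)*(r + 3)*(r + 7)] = -6*r^2 - 36*r - 22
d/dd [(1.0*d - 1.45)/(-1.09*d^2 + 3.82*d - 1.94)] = (1.09*d^2 - 3.161*d + 3.599)/(1.1881*d^4 - 8.3276*d^3 + 18.8216*d^2 - 14.8216*d + 3.7636)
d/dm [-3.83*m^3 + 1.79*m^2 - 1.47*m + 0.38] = -11.49*m^2 + 3.58*m - 1.47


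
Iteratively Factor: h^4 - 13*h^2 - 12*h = (h)*(h^3 - 13*h - 12) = h*(h + 1)*(h^2 - h - 12) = h*(h + 1)*(h + 3)*(h - 4)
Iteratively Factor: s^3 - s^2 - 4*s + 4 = (s - 1)*(s^2 - 4) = (s - 2)*(s - 1)*(s + 2)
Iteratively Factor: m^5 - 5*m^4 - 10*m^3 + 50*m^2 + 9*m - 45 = (m - 1)*(m^4 - 4*m^3 - 14*m^2 + 36*m + 45) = (m - 3)*(m - 1)*(m^3 - m^2 - 17*m - 15) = (m - 5)*(m - 3)*(m - 1)*(m^2 + 4*m + 3) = (m - 5)*(m - 3)*(m - 1)*(m + 1)*(m + 3)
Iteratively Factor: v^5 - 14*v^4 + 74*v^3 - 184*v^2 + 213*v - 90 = (v - 1)*(v^4 - 13*v^3 + 61*v^2 - 123*v + 90) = (v - 2)*(v - 1)*(v^3 - 11*v^2 + 39*v - 45) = (v - 5)*(v - 2)*(v - 1)*(v^2 - 6*v + 9) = (v - 5)*(v - 3)*(v - 2)*(v - 1)*(v - 3)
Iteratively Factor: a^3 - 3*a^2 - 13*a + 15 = (a - 5)*(a^2 + 2*a - 3) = (a - 5)*(a - 1)*(a + 3)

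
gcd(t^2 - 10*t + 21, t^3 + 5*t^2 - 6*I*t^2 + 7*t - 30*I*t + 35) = 1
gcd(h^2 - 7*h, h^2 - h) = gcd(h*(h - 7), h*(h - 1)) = h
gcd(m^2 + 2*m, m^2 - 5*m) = m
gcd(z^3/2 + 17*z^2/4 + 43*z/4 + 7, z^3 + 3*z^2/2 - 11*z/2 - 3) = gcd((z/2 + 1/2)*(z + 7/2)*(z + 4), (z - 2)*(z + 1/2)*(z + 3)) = 1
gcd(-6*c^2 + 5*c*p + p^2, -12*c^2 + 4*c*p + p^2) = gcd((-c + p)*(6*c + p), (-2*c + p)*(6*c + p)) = 6*c + p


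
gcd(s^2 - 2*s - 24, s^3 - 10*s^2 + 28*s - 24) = s - 6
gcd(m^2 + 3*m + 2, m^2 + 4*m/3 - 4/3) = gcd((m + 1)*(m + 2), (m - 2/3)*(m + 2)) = m + 2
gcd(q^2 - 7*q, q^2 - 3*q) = q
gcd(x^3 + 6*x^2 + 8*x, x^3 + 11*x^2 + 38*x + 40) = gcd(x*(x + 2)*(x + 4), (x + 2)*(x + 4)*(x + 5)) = x^2 + 6*x + 8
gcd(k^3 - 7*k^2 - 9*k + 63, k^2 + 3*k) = k + 3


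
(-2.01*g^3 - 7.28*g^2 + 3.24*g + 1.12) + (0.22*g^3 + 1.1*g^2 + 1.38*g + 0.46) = -1.79*g^3 - 6.18*g^2 + 4.62*g + 1.58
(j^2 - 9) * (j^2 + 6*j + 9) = j^4 + 6*j^3 - 54*j - 81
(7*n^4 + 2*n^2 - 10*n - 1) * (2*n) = 14*n^5 + 4*n^3 - 20*n^2 - 2*n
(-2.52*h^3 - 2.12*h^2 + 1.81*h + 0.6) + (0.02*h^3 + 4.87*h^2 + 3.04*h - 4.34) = -2.5*h^3 + 2.75*h^2 + 4.85*h - 3.74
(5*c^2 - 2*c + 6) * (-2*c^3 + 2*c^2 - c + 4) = -10*c^5 + 14*c^4 - 21*c^3 + 34*c^2 - 14*c + 24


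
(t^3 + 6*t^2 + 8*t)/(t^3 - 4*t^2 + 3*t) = (t^2 + 6*t + 8)/(t^2 - 4*t + 3)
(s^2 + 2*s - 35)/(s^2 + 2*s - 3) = (s^2 + 2*s - 35)/(s^2 + 2*s - 3)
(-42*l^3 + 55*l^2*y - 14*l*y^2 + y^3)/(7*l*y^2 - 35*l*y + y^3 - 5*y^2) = (-42*l^3 + 55*l^2*y - 14*l*y^2 + y^3)/(y*(7*l*y - 35*l + y^2 - 5*y))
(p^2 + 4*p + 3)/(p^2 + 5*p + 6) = (p + 1)/(p + 2)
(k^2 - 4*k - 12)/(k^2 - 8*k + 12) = (k + 2)/(k - 2)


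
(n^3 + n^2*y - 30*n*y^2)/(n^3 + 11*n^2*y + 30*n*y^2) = (n - 5*y)/(n + 5*y)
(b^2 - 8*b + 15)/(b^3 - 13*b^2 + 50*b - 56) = (b^2 - 8*b + 15)/(b^3 - 13*b^2 + 50*b - 56)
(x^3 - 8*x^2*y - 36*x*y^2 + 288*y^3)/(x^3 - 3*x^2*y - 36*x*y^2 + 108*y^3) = (x - 8*y)/(x - 3*y)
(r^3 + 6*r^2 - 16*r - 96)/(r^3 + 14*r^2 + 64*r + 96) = (r - 4)/(r + 4)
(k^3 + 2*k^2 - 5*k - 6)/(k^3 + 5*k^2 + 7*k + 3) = (k - 2)/(k + 1)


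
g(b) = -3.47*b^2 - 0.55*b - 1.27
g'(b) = -6.94*b - 0.55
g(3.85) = -54.82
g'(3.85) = -27.27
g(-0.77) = -2.90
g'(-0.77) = 4.79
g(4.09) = -61.57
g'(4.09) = -28.93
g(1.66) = -11.74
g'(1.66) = -12.07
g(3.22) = -39.02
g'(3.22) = -22.90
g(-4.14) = -58.47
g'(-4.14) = 28.18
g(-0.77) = -2.90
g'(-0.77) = 4.79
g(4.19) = -64.49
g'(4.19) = -29.63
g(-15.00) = -773.77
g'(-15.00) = 103.55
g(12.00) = -507.55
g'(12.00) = -83.83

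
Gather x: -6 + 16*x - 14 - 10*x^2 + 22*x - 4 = -10*x^2 + 38*x - 24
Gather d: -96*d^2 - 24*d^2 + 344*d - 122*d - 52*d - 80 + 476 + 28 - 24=-120*d^2 + 170*d + 400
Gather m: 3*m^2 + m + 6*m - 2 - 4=3*m^2 + 7*m - 6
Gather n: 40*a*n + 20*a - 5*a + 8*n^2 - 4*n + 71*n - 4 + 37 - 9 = 15*a + 8*n^2 + n*(40*a + 67) + 24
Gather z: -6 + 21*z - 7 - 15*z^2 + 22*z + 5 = -15*z^2 + 43*z - 8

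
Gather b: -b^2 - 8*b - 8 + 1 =-b^2 - 8*b - 7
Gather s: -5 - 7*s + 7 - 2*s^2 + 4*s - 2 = -2*s^2 - 3*s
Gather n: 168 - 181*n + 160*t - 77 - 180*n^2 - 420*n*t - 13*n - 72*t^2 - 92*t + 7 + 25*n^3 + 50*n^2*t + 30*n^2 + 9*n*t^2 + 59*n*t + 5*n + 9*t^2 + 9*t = 25*n^3 + n^2*(50*t - 150) + n*(9*t^2 - 361*t - 189) - 63*t^2 + 77*t + 98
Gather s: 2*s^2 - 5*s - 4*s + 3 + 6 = 2*s^2 - 9*s + 9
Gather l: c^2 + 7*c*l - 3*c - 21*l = c^2 - 3*c + l*(7*c - 21)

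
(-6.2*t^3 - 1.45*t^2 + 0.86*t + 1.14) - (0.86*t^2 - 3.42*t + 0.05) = -6.2*t^3 - 2.31*t^2 + 4.28*t + 1.09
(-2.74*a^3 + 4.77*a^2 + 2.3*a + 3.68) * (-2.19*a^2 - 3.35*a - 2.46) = 6.0006*a^5 - 1.2673*a^4 - 14.2761*a^3 - 27.4984*a^2 - 17.986*a - 9.0528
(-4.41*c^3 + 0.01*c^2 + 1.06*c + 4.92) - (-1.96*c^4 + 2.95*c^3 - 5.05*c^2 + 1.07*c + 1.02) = 1.96*c^4 - 7.36*c^3 + 5.06*c^2 - 0.01*c + 3.9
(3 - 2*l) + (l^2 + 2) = l^2 - 2*l + 5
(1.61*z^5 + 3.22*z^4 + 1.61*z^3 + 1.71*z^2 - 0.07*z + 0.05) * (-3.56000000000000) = -5.7316*z^5 - 11.4632*z^4 - 5.7316*z^3 - 6.0876*z^2 + 0.2492*z - 0.178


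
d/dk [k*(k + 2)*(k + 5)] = 3*k^2 + 14*k + 10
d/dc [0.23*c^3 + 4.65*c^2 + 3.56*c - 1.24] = 0.69*c^2 + 9.3*c + 3.56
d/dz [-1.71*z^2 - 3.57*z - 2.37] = -3.42*z - 3.57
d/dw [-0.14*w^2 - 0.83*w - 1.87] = -0.28*w - 0.83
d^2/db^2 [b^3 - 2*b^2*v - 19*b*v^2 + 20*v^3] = 6*b - 4*v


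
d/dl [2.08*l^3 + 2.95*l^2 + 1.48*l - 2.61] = 6.24*l^2 + 5.9*l + 1.48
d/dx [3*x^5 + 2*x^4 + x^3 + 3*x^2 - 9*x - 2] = 15*x^4 + 8*x^3 + 3*x^2 + 6*x - 9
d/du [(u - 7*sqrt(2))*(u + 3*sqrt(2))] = 2*u - 4*sqrt(2)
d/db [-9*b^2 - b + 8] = -18*b - 1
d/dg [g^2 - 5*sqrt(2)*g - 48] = 2*g - 5*sqrt(2)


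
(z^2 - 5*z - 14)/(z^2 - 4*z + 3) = (z^2 - 5*z - 14)/(z^2 - 4*z + 3)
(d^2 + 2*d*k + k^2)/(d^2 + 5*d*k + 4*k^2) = (d + k)/(d + 4*k)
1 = 1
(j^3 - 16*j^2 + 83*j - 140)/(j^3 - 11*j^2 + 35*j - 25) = (j^2 - 11*j + 28)/(j^2 - 6*j + 5)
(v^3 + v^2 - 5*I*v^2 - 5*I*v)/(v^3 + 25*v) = (v + 1)/(v + 5*I)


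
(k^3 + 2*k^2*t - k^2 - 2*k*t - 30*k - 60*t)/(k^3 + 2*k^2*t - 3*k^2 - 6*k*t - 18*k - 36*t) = (k + 5)/(k + 3)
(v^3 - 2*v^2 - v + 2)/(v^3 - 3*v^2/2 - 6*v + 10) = 2*(v^2 - 1)/(2*v^2 + v - 10)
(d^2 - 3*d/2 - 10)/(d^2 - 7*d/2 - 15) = (d - 4)/(d - 6)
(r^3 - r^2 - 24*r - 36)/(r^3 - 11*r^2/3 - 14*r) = 3*(r^2 + 5*r + 6)/(r*(3*r + 7))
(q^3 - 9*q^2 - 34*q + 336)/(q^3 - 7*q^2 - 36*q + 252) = (q - 8)/(q - 6)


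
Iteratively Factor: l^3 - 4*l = (l)*(l^2 - 4) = l*(l - 2)*(l + 2)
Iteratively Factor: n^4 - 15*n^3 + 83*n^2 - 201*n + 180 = (n - 3)*(n^3 - 12*n^2 + 47*n - 60) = (n - 5)*(n - 3)*(n^2 - 7*n + 12) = (n - 5)*(n - 4)*(n - 3)*(n - 3)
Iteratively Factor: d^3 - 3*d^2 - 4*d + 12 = (d - 3)*(d^2 - 4) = (d - 3)*(d - 2)*(d + 2)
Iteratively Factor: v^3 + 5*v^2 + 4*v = (v + 4)*(v^2 + v) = v*(v + 4)*(v + 1)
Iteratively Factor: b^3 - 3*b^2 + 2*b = (b - 2)*(b^2 - b) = (b - 2)*(b - 1)*(b)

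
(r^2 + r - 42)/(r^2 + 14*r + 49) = (r - 6)/(r + 7)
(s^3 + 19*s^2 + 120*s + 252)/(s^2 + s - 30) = (s^2 + 13*s + 42)/(s - 5)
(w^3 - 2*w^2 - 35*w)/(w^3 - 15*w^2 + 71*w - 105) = w*(w + 5)/(w^2 - 8*w + 15)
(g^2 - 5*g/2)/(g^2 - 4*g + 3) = g*(2*g - 5)/(2*(g^2 - 4*g + 3))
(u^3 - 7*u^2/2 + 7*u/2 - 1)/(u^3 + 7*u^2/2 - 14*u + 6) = (u - 1)/(u + 6)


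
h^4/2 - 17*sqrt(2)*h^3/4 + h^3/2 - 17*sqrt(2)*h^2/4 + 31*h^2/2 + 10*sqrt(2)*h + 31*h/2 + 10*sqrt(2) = (h/2 + 1/2)*(h - 5*sqrt(2))*(h - 4*sqrt(2))*(h + sqrt(2)/2)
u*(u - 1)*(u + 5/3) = u^3 + 2*u^2/3 - 5*u/3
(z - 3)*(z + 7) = z^2 + 4*z - 21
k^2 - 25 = (k - 5)*(k + 5)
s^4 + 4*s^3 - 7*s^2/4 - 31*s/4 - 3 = (s - 3/2)*(s + 1/2)*(s + 1)*(s + 4)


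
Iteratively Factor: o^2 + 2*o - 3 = (o + 3)*(o - 1)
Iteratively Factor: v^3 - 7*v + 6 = (v - 1)*(v^2 + v - 6) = (v - 1)*(v + 3)*(v - 2)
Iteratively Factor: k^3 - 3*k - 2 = (k + 1)*(k^2 - k - 2) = (k - 2)*(k + 1)*(k + 1)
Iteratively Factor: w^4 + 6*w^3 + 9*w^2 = (w + 3)*(w^3 + 3*w^2) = (w + 3)^2*(w^2) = w*(w + 3)^2*(w)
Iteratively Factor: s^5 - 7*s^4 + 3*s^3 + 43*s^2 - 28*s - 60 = (s - 2)*(s^4 - 5*s^3 - 7*s^2 + 29*s + 30) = (s - 2)*(s + 1)*(s^3 - 6*s^2 - s + 30) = (s - 3)*(s - 2)*(s + 1)*(s^2 - 3*s - 10) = (s - 3)*(s - 2)*(s + 1)*(s + 2)*(s - 5)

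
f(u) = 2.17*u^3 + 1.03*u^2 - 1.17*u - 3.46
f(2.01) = 15.97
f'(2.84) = 57.19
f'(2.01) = 29.27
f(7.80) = 1079.86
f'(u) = 6.51*u^2 + 2.06*u - 1.17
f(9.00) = 1651.37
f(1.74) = 9.05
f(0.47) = -3.56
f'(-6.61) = 269.65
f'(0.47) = 1.24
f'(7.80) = 410.97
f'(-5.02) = 152.54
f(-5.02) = -246.15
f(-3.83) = -105.78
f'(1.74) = 22.12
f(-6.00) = -428.08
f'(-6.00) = 220.83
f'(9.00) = 544.68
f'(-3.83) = 86.43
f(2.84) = 51.23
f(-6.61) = -577.43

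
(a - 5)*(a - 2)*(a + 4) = a^3 - 3*a^2 - 18*a + 40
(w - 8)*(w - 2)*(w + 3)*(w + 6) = w^4 - w^3 - 56*w^2 - 36*w + 288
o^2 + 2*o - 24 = (o - 4)*(o + 6)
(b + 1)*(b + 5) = b^2 + 6*b + 5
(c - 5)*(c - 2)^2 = c^3 - 9*c^2 + 24*c - 20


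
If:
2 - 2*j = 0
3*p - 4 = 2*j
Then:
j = 1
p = 2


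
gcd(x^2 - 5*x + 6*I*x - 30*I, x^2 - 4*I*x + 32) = 1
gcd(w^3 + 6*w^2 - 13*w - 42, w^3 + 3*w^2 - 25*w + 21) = w^2 + 4*w - 21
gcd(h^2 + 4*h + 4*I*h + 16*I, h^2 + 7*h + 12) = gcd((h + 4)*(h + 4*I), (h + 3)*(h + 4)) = h + 4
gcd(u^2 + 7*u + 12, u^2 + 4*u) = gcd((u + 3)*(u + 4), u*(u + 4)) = u + 4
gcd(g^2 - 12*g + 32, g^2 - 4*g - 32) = g - 8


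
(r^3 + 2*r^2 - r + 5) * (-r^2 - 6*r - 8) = -r^5 - 8*r^4 - 19*r^3 - 15*r^2 - 22*r - 40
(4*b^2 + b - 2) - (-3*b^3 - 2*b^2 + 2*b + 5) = 3*b^3 + 6*b^2 - b - 7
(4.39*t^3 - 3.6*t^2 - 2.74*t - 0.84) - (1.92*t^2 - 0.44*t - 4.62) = 4.39*t^3 - 5.52*t^2 - 2.3*t + 3.78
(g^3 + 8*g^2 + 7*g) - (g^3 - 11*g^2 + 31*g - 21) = 19*g^2 - 24*g + 21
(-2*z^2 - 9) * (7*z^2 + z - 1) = -14*z^4 - 2*z^3 - 61*z^2 - 9*z + 9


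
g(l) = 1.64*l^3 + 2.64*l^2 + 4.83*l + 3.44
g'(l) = 4.92*l^2 + 5.28*l + 4.83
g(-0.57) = 1.24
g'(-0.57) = 3.42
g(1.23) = 16.43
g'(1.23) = 18.77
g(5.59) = 399.40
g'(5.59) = 188.09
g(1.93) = 34.39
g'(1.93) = 33.35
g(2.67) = 66.37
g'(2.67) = 54.00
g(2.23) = 45.53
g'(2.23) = 41.07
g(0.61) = 7.74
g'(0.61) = 9.88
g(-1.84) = -6.73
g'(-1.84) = 11.77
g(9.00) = 1456.31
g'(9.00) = 450.87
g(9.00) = 1456.31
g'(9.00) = 450.87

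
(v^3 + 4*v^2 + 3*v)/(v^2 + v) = v + 3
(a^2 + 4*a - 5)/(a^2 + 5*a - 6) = (a + 5)/(a + 6)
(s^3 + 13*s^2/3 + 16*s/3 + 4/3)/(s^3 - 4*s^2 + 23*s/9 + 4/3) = 3*(s^2 + 4*s + 4)/(3*s^2 - 13*s + 12)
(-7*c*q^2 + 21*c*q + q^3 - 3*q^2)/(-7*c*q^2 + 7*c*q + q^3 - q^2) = (q - 3)/(q - 1)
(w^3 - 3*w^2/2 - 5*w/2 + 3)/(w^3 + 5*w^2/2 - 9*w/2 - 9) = (w - 1)/(w + 3)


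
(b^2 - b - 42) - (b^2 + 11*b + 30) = -12*b - 72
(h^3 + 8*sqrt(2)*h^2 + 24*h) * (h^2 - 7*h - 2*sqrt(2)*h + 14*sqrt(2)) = h^5 - 7*h^4 + 6*sqrt(2)*h^4 - 42*sqrt(2)*h^3 - 8*h^3 - 48*sqrt(2)*h^2 + 56*h^2 + 336*sqrt(2)*h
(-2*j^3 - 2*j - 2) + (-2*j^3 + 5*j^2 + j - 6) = -4*j^3 + 5*j^2 - j - 8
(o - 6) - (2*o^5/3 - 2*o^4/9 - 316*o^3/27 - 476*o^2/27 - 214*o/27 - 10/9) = -2*o^5/3 + 2*o^4/9 + 316*o^3/27 + 476*o^2/27 + 241*o/27 - 44/9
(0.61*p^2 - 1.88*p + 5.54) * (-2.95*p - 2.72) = -1.7995*p^3 + 3.8868*p^2 - 11.2294*p - 15.0688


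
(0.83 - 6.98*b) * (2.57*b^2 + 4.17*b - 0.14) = -17.9386*b^3 - 26.9735*b^2 + 4.4383*b - 0.1162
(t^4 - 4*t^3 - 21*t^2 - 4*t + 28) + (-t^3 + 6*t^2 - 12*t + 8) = t^4 - 5*t^3 - 15*t^2 - 16*t + 36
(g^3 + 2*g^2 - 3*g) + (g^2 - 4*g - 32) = g^3 + 3*g^2 - 7*g - 32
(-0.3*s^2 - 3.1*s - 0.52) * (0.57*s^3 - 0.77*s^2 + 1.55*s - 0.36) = -0.171*s^5 - 1.536*s^4 + 1.6256*s^3 - 4.2966*s^2 + 0.31*s + 0.1872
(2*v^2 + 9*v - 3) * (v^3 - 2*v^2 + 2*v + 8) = 2*v^5 + 5*v^4 - 17*v^3 + 40*v^2 + 66*v - 24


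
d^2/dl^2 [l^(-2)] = 6/l^4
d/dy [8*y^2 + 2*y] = 16*y + 2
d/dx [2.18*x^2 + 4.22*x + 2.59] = 4.36*x + 4.22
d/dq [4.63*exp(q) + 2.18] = 4.63*exp(q)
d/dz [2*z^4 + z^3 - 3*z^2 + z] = 8*z^3 + 3*z^2 - 6*z + 1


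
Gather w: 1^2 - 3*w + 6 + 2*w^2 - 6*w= 2*w^2 - 9*w + 7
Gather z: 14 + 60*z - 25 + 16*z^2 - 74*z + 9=16*z^2 - 14*z - 2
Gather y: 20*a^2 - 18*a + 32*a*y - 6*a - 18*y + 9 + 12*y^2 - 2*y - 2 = 20*a^2 - 24*a + 12*y^2 + y*(32*a - 20) + 7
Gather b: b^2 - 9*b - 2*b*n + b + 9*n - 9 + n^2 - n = b^2 + b*(-2*n - 8) + n^2 + 8*n - 9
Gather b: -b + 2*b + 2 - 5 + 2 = b - 1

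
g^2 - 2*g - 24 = (g - 6)*(g + 4)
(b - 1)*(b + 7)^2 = b^3 + 13*b^2 + 35*b - 49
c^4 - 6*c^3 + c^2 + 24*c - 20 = (c - 5)*(c - 2)*(c - 1)*(c + 2)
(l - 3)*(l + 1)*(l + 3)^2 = l^4 + 4*l^3 - 6*l^2 - 36*l - 27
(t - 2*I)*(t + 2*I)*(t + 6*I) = t^3 + 6*I*t^2 + 4*t + 24*I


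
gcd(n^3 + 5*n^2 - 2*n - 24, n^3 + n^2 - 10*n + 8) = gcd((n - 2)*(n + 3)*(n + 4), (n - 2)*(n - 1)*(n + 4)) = n^2 + 2*n - 8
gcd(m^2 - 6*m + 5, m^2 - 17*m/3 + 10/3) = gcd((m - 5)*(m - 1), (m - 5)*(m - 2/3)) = m - 5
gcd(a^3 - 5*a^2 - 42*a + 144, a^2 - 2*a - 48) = a^2 - 2*a - 48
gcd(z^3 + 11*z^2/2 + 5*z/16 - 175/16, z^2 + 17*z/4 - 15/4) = z + 5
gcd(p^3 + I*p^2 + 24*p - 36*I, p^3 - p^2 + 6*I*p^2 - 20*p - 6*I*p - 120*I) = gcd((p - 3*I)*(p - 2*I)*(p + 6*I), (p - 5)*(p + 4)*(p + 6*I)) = p + 6*I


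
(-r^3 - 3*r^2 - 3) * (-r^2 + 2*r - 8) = r^5 + r^4 + 2*r^3 + 27*r^2 - 6*r + 24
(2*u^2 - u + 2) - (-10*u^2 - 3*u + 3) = 12*u^2 + 2*u - 1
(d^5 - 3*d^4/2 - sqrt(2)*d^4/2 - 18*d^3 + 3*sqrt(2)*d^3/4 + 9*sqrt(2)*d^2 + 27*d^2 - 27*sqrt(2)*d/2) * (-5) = -5*d^5 + 5*sqrt(2)*d^4/2 + 15*d^4/2 - 15*sqrt(2)*d^3/4 + 90*d^3 - 135*d^2 - 45*sqrt(2)*d^2 + 135*sqrt(2)*d/2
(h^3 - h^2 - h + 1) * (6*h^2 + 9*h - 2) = 6*h^5 + 3*h^4 - 17*h^3 - h^2 + 11*h - 2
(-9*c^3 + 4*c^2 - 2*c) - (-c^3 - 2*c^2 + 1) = -8*c^3 + 6*c^2 - 2*c - 1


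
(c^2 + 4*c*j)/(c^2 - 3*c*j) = (c + 4*j)/(c - 3*j)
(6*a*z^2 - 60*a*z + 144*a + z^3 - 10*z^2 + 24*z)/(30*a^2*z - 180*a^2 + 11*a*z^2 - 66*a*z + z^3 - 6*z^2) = (z - 4)/(5*a + z)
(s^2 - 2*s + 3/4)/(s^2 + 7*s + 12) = (s^2 - 2*s + 3/4)/(s^2 + 7*s + 12)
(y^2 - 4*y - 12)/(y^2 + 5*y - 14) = (y^2 - 4*y - 12)/(y^2 + 5*y - 14)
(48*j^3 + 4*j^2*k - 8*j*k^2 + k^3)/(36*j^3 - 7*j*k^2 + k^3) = (4*j - k)/(3*j - k)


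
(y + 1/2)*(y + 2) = y^2 + 5*y/2 + 1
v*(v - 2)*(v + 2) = v^3 - 4*v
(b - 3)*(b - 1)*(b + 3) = b^3 - b^2 - 9*b + 9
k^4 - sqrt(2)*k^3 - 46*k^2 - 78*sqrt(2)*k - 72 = (k - 6*sqrt(2))*(k + sqrt(2))^2*(k + 3*sqrt(2))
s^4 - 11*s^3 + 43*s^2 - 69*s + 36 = (s - 4)*(s - 3)^2*(s - 1)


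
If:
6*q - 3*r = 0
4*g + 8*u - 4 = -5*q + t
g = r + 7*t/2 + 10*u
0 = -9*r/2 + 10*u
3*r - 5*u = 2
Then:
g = -288/65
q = 4/3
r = 8/3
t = -1064/195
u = 6/5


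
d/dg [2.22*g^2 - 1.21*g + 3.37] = 4.44*g - 1.21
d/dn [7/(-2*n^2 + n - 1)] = 7*(4*n - 1)/(2*n^2 - n + 1)^2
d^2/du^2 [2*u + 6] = 0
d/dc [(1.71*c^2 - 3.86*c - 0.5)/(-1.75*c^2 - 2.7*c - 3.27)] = (-11.372*c^2 - 12.9334*c + 11.2722)/(3.0625*c^4 + 9.45*c^3 + 18.735*c^2 + 17.658*c + 10.6929)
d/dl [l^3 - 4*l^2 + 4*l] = 3*l^2 - 8*l + 4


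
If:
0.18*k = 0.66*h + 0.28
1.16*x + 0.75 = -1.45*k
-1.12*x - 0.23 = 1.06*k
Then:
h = -0.82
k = -1.45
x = 1.17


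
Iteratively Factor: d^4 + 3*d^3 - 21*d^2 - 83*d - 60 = (d + 4)*(d^3 - d^2 - 17*d - 15) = (d + 3)*(d + 4)*(d^2 - 4*d - 5) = (d - 5)*(d + 3)*(d + 4)*(d + 1)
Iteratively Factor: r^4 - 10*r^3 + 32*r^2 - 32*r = (r - 4)*(r^3 - 6*r^2 + 8*r) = r*(r - 4)*(r^2 - 6*r + 8) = r*(r - 4)*(r - 2)*(r - 4)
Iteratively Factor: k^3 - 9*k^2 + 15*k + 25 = (k - 5)*(k^2 - 4*k - 5) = (k - 5)*(k + 1)*(k - 5)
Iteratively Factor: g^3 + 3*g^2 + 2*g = (g + 1)*(g^2 + 2*g) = (g + 1)*(g + 2)*(g)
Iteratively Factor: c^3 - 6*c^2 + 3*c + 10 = (c - 2)*(c^2 - 4*c - 5) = (c - 2)*(c + 1)*(c - 5)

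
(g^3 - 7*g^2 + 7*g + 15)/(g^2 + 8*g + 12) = (g^3 - 7*g^2 + 7*g + 15)/(g^2 + 8*g + 12)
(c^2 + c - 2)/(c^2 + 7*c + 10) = (c - 1)/(c + 5)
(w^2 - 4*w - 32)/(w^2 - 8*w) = (w + 4)/w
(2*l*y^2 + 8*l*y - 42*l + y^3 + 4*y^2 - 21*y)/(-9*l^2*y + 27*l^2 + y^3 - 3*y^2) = (2*l*y + 14*l + y^2 + 7*y)/(-9*l^2 + y^2)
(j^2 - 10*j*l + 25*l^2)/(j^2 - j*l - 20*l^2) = (j - 5*l)/(j + 4*l)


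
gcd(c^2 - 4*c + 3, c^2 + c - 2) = c - 1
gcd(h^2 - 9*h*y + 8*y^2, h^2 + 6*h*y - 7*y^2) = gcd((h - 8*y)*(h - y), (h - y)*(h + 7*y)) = -h + y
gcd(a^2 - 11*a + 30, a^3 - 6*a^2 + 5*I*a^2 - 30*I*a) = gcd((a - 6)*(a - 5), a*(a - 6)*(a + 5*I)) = a - 6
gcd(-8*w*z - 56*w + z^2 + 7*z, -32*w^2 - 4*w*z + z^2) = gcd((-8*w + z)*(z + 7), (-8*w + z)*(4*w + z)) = -8*w + z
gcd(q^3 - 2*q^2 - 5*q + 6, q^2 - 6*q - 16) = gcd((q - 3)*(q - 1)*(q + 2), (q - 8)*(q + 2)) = q + 2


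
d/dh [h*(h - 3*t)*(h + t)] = 3*h^2 - 4*h*t - 3*t^2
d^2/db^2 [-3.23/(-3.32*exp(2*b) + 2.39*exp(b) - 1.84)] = ((7.7197 - 42.8944*exp(b))*(3.32*exp(2*b) - 2.39*exp(b) + 1.84) + 3.23*(6.64*exp(b) - 2.39)*(13.28*exp(b) - 4.78)*exp(b))*exp(b)/(3.32*exp(2*b) - 2.39*exp(b) + 1.84)^3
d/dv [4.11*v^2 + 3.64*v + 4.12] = 8.22*v + 3.64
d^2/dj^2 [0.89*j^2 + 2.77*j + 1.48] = 1.78000000000000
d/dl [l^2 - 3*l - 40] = 2*l - 3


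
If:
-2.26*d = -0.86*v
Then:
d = 0.380530973451327*v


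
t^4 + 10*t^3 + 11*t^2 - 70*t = t*(t - 2)*(t + 5)*(t + 7)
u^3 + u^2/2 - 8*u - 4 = (u + 1/2)*(u - 2*sqrt(2))*(u + 2*sqrt(2))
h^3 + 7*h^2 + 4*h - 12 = (h - 1)*(h + 2)*(h + 6)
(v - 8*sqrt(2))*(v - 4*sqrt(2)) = v^2 - 12*sqrt(2)*v + 64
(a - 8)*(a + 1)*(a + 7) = a^3 - 57*a - 56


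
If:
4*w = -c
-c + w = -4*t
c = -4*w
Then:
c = -4*w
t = -5*w/4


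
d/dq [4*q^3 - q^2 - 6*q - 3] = 12*q^2 - 2*q - 6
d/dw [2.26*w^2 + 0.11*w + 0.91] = 4.52*w + 0.11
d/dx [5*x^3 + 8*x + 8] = 15*x^2 + 8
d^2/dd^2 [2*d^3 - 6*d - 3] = 12*d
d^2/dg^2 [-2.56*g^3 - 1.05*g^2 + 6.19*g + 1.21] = -15.36*g - 2.1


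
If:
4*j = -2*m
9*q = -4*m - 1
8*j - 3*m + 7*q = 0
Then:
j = 1/26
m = -1/13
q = -1/13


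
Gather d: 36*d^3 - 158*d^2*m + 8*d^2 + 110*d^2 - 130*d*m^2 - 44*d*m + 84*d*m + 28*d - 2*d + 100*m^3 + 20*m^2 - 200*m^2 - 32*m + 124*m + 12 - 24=36*d^3 + d^2*(118 - 158*m) + d*(-130*m^2 + 40*m + 26) + 100*m^3 - 180*m^2 + 92*m - 12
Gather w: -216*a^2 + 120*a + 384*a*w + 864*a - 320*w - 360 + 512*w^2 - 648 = -216*a^2 + 984*a + 512*w^2 + w*(384*a - 320) - 1008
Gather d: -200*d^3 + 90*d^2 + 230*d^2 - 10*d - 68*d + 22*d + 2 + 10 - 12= -200*d^3 + 320*d^2 - 56*d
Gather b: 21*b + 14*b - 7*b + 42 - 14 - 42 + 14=28*b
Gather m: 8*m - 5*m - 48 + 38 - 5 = 3*m - 15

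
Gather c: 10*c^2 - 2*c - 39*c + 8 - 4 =10*c^2 - 41*c + 4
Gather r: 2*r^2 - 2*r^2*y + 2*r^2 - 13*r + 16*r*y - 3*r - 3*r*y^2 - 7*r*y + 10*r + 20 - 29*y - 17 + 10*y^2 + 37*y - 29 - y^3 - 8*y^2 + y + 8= r^2*(4 - 2*y) + r*(-3*y^2 + 9*y - 6) - y^3 + 2*y^2 + 9*y - 18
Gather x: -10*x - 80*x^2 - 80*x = -80*x^2 - 90*x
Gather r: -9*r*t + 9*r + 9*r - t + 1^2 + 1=r*(18 - 9*t) - t + 2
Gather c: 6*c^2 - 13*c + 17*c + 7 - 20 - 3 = 6*c^2 + 4*c - 16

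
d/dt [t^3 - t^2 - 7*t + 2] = 3*t^2 - 2*t - 7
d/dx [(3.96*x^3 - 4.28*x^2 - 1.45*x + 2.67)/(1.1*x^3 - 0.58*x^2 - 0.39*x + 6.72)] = (-1.77635683940025e-15*x^5 + 2.4112*x^4 + 0.101200000000001*x^3 + 71.8508*x^2 - 54.426*x - 8.7027)/(1.21*x^6 - 1.276*x^5 - 0.5216*x^4 + 15.2364*x^3 - 7.6431*x^2 - 5.2416*x + 45.1584)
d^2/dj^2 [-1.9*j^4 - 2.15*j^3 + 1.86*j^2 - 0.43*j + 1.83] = -22.8*j^2 - 12.9*j + 3.72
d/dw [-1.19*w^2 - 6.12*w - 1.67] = -2.38*w - 6.12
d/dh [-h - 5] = -1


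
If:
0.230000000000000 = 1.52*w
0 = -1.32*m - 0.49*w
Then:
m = -0.06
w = 0.15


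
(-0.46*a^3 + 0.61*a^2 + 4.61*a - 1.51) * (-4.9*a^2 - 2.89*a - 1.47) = 2.254*a^5 - 1.6596*a^4 - 23.6757*a^3 - 6.8206*a^2 - 2.4128*a + 2.2197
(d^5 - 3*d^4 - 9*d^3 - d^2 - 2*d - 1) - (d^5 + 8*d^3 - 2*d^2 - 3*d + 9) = -3*d^4 - 17*d^3 + d^2 + d - 10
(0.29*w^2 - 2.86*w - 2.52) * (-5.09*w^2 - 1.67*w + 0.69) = -1.4761*w^4 + 14.0731*w^3 + 17.8031*w^2 + 2.235*w - 1.7388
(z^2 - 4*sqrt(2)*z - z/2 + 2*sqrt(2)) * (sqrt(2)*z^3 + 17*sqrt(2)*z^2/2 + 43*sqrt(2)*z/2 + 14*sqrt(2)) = sqrt(2)*z^5 - 8*z^4 + 8*sqrt(2)*z^4 - 64*z^3 + 69*sqrt(2)*z^3/4 - 138*z^2 + 13*sqrt(2)*z^2/4 - 26*z - 7*sqrt(2)*z + 56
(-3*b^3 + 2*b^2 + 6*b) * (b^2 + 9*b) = -3*b^5 - 25*b^4 + 24*b^3 + 54*b^2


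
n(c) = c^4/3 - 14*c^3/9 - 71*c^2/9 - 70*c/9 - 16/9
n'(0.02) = -8.10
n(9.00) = 342.22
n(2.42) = -77.41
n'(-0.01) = -7.62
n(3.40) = -136.01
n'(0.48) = -16.28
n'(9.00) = 444.22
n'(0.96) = -26.05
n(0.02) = -1.94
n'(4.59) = -49.58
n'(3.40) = -62.96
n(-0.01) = -1.70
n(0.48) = -7.48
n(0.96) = -17.61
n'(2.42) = -54.39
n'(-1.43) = 1.34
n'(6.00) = 17.56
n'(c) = 4*c^3/3 - 14*c^2/3 - 142*c/9 - 70/9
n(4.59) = -206.15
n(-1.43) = -0.84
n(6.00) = -236.44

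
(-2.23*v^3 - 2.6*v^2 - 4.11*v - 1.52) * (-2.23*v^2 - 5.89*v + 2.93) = 4.9729*v^5 + 18.9327*v^4 + 17.9454*v^3 + 19.9795*v^2 - 3.0895*v - 4.4536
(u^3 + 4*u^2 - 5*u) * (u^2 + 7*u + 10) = u^5 + 11*u^4 + 33*u^3 + 5*u^2 - 50*u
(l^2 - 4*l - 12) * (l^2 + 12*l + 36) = l^4 + 8*l^3 - 24*l^2 - 288*l - 432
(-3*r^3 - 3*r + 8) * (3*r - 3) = -9*r^4 + 9*r^3 - 9*r^2 + 33*r - 24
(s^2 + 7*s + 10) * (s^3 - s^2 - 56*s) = s^5 + 6*s^4 - 53*s^3 - 402*s^2 - 560*s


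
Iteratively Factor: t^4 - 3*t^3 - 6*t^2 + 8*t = (t)*(t^3 - 3*t^2 - 6*t + 8) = t*(t - 4)*(t^2 + t - 2) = t*(t - 4)*(t + 2)*(t - 1)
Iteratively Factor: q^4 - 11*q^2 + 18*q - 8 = (q - 1)*(q^3 + q^2 - 10*q + 8) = (q - 2)*(q - 1)*(q^2 + 3*q - 4) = (q - 2)*(q - 1)*(q + 4)*(q - 1)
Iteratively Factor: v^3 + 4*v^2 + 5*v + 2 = (v + 1)*(v^2 + 3*v + 2) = (v + 1)^2*(v + 2)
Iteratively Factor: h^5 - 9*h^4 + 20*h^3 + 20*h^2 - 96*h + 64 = (h - 4)*(h^4 - 5*h^3 + 20*h - 16) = (h - 4)^2*(h^3 - h^2 - 4*h + 4) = (h - 4)^2*(h - 1)*(h^2 - 4) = (h - 4)^2*(h - 1)*(h + 2)*(h - 2)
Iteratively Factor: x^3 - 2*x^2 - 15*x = (x + 3)*(x^2 - 5*x) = x*(x + 3)*(x - 5)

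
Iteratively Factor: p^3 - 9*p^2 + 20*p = (p - 4)*(p^2 - 5*p) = p*(p - 4)*(p - 5)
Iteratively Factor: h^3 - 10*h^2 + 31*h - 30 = (h - 5)*(h^2 - 5*h + 6) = (h - 5)*(h - 3)*(h - 2)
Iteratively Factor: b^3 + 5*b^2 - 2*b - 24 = (b + 4)*(b^2 + b - 6) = (b - 2)*(b + 4)*(b + 3)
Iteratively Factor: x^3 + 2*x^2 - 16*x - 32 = (x + 4)*(x^2 - 2*x - 8) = (x + 2)*(x + 4)*(x - 4)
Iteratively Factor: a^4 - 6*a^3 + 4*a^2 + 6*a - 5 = (a + 1)*(a^3 - 7*a^2 + 11*a - 5) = (a - 1)*(a + 1)*(a^2 - 6*a + 5) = (a - 5)*(a - 1)*(a + 1)*(a - 1)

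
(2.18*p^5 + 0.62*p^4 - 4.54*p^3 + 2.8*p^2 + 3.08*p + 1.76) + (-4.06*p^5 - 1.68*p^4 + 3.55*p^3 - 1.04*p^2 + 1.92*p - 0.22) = -1.88*p^5 - 1.06*p^4 - 0.99*p^3 + 1.76*p^2 + 5.0*p + 1.54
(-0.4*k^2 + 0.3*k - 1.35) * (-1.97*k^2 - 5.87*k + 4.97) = 0.788*k^4 + 1.757*k^3 - 1.0895*k^2 + 9.4155*k - 6.7095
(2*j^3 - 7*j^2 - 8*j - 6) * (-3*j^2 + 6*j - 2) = -6*j^5 + 33*j^4 - 22*j^3 - 16*j^2 - 20*j + 12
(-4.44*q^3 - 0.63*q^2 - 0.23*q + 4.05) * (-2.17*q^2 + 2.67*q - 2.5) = 9.6348*q^5 - 10.4877*q^4 + 9.917*q^3 - 7.8276*q^2 + 11.3885*q - 10.125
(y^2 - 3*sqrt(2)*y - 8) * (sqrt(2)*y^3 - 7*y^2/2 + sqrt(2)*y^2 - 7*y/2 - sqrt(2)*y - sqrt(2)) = sqrt(2)*y^5 - 19*y^4/2 + sqrt(2)*y^4 - 19*y^3/2 + 3*sqrt(2)*y^3/2 + 3*sqrt(2)*y^2/2 + 34*y^2 + 8*sqrt(2)*y + 34*y + 8*sqrt(2)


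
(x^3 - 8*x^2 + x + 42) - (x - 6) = x^3 - 8*x^2 + 48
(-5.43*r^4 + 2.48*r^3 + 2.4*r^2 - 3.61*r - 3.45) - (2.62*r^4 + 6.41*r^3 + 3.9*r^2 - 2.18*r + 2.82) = -8.05*r^4 - 3.93*r^3 - 1.5*r^2 - 1.43*r - 6.27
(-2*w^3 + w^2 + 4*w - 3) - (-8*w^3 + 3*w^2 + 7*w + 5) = 6*w^3 - 2*w^2 - 3*w - 8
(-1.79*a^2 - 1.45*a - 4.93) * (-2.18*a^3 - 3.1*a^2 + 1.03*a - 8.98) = 3.9022*a^5 + 8.71*a^4 + 13.3987*a^3 + 29.8637*a^2 + 7.9431*a + 44.2714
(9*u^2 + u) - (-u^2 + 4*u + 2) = 10*u^2 - 3*u - 2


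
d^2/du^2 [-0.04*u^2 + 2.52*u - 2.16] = -0.0800000000000000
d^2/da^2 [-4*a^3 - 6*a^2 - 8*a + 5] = -24*a - 12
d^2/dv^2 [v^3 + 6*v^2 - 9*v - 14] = 6*v + 12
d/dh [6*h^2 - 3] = 12*h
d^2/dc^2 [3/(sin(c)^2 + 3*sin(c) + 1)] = 3*(-4*sin(c)^4 - 9*sin(c)^3 + sin(c)^2 + 21*sin(c) + 16)/(sin(c)^2 + 3*sin(c) + 1)^3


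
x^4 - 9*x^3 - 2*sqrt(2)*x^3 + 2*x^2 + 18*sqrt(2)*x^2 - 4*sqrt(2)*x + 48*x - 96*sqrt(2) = (x - 8)*(x - 3)*(x + 2)*(x - 2*sqrt(2))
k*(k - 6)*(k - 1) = k^3 - 7*k^2 + 6*k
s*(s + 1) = s^2 + s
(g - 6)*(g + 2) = g^2 - 4*g - 12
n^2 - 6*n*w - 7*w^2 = (n - 7*w)*(n + w)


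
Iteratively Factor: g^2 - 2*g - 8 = (g + 2)*(g - 4)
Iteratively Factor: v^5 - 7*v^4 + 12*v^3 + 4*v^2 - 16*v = (v - 4)*(v^4 - 3*v^3 + 4*v) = v*(v - 4)*(v^3 - 3*v^2 + 4) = v*(v - 4)*(v - 2)*(v^2 - v - 2) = v*(v - 4)*(v - 2)*(v + 1)*(v - 2)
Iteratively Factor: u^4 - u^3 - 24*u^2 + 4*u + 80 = (u + 4)*(u^3 - 5*u^2 - 4*u + 20) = (u + 2)*(u + 4)*(u^2 - 7*u + 10) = (u - 5)*(u + 2)*(u + 4)*(u - 2)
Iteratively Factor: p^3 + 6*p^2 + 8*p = (p + 4)*(p^2 + 2*p) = (p + 2)*(p + 4)*(p)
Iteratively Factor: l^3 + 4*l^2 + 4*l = (l + 2)*(l^2 + 2*l) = (l + 2)^2*(l)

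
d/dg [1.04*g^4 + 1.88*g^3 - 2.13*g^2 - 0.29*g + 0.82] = 4.16*g^3 + 5.64*g^2 - 4.26*g - 0.29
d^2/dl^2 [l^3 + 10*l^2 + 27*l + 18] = 6*l + 20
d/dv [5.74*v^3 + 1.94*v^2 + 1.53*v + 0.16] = 17.22*v^2 + 3.88*v + 1.53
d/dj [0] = 0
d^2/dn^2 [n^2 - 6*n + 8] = 2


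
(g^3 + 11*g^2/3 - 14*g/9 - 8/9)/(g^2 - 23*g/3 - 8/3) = (3*g^2 + 10*g - 8)/(3*(g - 8))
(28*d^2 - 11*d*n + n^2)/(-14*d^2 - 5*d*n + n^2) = (-4*d + n)/(2*d + n)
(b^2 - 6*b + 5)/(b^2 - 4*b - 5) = (b - 1)/(b + 1)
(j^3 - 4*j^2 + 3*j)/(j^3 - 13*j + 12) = j/(j + 4)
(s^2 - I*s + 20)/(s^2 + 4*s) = (s^2 - I*s + 20)/(s*(s + 4))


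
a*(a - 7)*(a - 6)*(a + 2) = a^4 - 11*a^3 + 16*a^2 + 84*a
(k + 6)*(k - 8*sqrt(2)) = k^2 - 8*sqrt(2)*k + 6*k - 48*sqrt(2)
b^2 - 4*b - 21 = (b - 7)*(b + 3)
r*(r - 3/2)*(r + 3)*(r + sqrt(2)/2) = r^4 + sqrt(2)*r^3/2 + 3*r^3/2 - 9*r^2/2 + 3*sqrt(2)*r^2/4 - 9*sqrt(2)*r/4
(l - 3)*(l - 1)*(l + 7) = l^3 + 3*l^2 - 25*l + 21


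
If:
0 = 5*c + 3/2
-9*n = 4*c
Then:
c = -3/10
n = 2/15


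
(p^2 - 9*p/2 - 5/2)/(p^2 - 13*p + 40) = (p + 1/2)/(p - 8)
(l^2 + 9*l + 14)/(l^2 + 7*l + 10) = (l + 7)/(l + 5)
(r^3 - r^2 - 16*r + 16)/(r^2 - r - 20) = (r^2 - 5*r + 4)/(r - 5)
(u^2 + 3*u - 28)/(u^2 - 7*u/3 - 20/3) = 3*(u + 7)/(3*u + 5)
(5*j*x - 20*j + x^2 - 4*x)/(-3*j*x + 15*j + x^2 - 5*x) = (-5*j*x + 20*j - x^2 + 4*x)/(3*j*x - 15*j - x^2 + 5*x)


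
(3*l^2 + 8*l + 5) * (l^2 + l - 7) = 3*l^4 + 11*l^3 - 8*l^2 - 51*l - 35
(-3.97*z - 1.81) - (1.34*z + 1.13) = -5.31*z - 2.94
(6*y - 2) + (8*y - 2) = 14*y - 4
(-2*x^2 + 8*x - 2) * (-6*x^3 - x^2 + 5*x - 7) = 12*x^5 - 46*x^4 - 6*x^3 + 56*x^2 - 66*x + 14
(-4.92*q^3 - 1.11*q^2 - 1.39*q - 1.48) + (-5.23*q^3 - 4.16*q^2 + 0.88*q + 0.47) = -10.15*q^3 - 5.27*q^2 - 0.51*q - 1.01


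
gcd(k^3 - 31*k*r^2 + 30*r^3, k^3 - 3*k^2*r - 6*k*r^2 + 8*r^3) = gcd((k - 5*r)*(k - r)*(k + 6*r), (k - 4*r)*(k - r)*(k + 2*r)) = -k + r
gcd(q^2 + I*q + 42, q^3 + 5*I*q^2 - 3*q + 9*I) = 1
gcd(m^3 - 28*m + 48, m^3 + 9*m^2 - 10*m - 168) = m^2 + 2*m - 24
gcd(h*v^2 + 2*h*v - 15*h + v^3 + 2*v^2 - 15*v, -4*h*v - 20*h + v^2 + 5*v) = v + 5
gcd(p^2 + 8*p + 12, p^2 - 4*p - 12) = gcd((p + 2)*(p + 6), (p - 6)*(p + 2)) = p + 2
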